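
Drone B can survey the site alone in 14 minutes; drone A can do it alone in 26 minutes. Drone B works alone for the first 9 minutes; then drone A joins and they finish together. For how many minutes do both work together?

In 9 minutes drone B does 9/14 of the job, leaving 5/14.
Drone B and drone A together work at 10/91 per minute, so finishing takes 5/14 ÷ 10/91 = 13/4 minutes.

13/4 minutes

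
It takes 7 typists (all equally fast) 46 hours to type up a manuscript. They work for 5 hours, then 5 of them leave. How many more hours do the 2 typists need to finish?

One typist does 1/322 of the job per hour.
After 5 hours with 7 typists, 5/46 is done (41/46 left).
With 2 typists the rate is 2/322 = 1/161, so the rest takes 41/46 ÷ 1/161 = 287/2 hours.

287/2 hours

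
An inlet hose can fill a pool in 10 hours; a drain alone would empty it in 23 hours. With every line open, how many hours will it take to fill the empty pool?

Net rate = 1/10 − 1/23 = (23 − 10)/230 = 13/230 per hour.
Filling time = 1 ÷ (13/230) = 230/13 hours.

230/13 hours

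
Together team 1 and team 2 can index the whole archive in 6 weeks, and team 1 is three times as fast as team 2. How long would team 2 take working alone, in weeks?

Let team 2's rate be r; then team 1's rate is 3r, so together (3 + 1)r = 4r = 1/6.
Thus r = 1/24 per week.
Team 2 alone: 24 weeks; team 1 alone: 8 weeks.

24 weeks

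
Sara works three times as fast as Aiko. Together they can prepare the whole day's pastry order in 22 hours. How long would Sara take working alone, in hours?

88/3 hours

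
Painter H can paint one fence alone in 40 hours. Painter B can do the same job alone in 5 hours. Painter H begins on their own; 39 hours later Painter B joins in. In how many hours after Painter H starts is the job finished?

In the first 39 hours Painter H alone does 39/40 of the job, leaving 1/40.
Once everyone is working, combined rate: 1/40 + 1/5 = (1 + 8)/40 = 9/40 per hour.
Remaining 1/40 at 9/40 per hour takes 1/9 hours.
Total from the start = 39 + 1/9 = 352/9 hours.

352/9 hours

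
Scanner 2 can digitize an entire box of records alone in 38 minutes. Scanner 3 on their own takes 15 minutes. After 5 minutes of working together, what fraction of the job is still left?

61/114

Combined rate: 1/38 + 1/15 = (15 + 38)/570 = 53/570 per minute.
In 5 minutes they complete 5·53/570 = 53/114 of the job.
So 61/114 remains.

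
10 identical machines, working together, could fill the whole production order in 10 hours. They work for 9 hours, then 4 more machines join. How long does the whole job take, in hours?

68/7 hours

One machine does 1/100 of the job per hour.
After 9 hours with 10 machines, 9/10 is done (1/10 left).
With 14 machines the rate is 14/100 = 7/50, so the rest takes 1/10 ÷ 7/50 = 5/7 hours.
Total = 9 + 5/7 = 68/7 hours.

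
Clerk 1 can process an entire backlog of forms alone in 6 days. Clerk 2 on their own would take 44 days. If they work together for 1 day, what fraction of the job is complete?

Combined rate: 1/6 + 1/44 = (22 + 3)/132 = 25/132 per day.
In 1 day they complete 1·25/132 = 25/132 of the job.

25/132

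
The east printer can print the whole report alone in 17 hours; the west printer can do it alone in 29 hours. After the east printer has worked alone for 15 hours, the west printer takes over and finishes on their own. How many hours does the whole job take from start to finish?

313/17 hours

In 15 hours the east printer does 15/17 of the job, leaving 2/17.
The west printer works at 1/29 per hour, so finishing takes 2/17 ÷ 1/29 = 58/17 hours.
Total time = 15 + 58/17 = 313/17 hours.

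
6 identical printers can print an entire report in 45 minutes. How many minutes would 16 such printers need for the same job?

135/8 minutes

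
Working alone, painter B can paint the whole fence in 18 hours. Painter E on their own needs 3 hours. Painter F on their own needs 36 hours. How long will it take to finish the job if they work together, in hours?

Combined rate: 1/18 + 1/3 + 1/36 = (2 + 12 + 1)/36 = 15/36 = 5/12 per hour.
Time = 1 ÷ (5/12) = 12/5 hours.

12/5 hours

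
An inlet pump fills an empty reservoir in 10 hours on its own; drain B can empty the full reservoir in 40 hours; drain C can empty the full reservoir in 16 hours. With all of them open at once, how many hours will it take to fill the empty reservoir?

80 hours

Net rate = 1/10 − 1/40 − 1/16 = (8 − 2 − 5)/80 = 1/80 per hour.
Filling time = 1 ÷ (1/80) = 80 hours.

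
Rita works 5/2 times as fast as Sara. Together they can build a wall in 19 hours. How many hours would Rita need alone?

133/5 hours

Let Sara's rate be r; then Rita's rate is (5/2)r, so together (5/2 + 1)r = (7/2)r = 1/19.
Thus r = 2/133 per hour.
Sara alone: 133/2 hours; Rita alone: 133/5 hours.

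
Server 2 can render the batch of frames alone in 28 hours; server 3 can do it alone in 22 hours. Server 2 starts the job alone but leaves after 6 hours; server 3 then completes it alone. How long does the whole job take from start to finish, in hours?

163/7 hours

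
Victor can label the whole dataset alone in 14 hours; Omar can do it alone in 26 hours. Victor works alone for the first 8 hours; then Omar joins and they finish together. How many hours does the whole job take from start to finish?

119/10 hours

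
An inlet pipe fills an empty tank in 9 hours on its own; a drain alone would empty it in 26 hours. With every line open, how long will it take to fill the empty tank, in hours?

234/17 hours

Net rate = 1/9 − 1/26 = (26 − 9)/234 = 17/234 per hour.
Filling time = 1 ÷ (17/234) = 234/17 hours.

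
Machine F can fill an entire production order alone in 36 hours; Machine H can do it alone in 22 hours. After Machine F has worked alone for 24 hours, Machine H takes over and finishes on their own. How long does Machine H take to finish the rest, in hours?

22/3 hours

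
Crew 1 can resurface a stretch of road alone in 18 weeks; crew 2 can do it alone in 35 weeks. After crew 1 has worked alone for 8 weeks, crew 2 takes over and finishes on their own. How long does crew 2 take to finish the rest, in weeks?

In 8 weeks crew 1 does 8/18 = 4/9 of the job, leaving 5/9.
Crew 2 works at 1/35 per week, so finishing takes 5/9 ÷ 1/35 = 175/9 weeks.

175/9 weeks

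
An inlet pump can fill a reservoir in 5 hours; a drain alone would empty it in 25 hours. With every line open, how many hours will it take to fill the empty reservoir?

Net rate = 1/5 − 1/25 = (5 − 1)/25 = 4/25 per hour.
Filling time = 1 ÷ (4/25) = 25/4 hours.

25/4 hours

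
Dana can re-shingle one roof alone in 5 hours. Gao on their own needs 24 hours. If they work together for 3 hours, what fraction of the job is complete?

29/40

Combined rate: 1/5 + 1/24 = (24 + 5)/120 = 29/120 per hour.
In 3 hours they complete 3·29/120 = 29/40 of the job.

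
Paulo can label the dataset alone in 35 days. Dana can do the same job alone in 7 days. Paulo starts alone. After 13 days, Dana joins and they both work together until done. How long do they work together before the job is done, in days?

11/3 days

In the first 13 days Paulo alone does 13/35 of the job, leaving 22/35.
Once everyone is working, combined rate: 1/35 + 1/7 = (1 + 5)/35 = 6/35 per day.
Remaining 22/35 at 6/35 per day takes 11/3 days.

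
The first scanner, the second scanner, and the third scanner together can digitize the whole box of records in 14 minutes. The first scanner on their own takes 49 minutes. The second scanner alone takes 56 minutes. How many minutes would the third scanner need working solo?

392/13 minutes

Combined rate is 1/14 per minute.
Known contribution: 1/49 + 1/56 = (8 + 7)/392 = 15/392 per minute.
So the third scanner's rate is 1/14 − 15/392 = 13/392, meaning 392/13 minutes alone.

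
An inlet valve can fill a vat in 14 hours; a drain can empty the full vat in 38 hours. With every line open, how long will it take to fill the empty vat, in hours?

Net rate = 1/14 − 1/38 = (19 − 7)/266 = 12/266 = 6/133 per hour.
Filling time = 1 ÷ (6/133) = 133/6 hours.

133/6 hours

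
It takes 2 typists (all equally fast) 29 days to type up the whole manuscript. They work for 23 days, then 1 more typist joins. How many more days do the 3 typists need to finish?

4 days

One typist does 1/58 of the job per day.
After 23 days with 2 typists, 23/29 is done (6/29 left).
With 3 typists the rate is 3/58, so the rest takes 6/29 ÷ 3/58 = 4 days.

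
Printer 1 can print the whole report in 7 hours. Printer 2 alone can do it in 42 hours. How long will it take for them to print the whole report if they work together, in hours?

With two workers the combined time is the product over the sum: 7·42/(7+42) = 294/49 = 6 hours.

6 hours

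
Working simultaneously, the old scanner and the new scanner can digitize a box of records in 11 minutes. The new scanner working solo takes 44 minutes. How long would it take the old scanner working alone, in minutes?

44/3 minutes

Combined rate is 1/11 per minute.
Known contribution: 1/44 per minute.
So the old scanner's rate is 1/11 − 1/44 = 3/44, meaning 44/3 minutes alone.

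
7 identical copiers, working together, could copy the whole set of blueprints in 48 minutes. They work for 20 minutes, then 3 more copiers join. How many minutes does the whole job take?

One copier does 1/336 of the job per minute.
After 20 minutes with 7 copiers, 5/12 is done (7/12 left).
With 10 copiers the rate is 10/336 = 5/168, so the rest takes 7/12 ÷ 5/168 = 98/5 minutes.
Total = 20 + 98/5 = 198/5 minutes.

198/5 minutes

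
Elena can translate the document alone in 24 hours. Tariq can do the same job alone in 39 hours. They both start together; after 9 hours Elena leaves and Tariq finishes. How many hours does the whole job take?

In the first 9 hours the combined rate is 7/104, so 63/104 of the job is done, leaving 41/104.
After Elena leaves the rate is 1/39 per hour; the remaining 41/104 takes 123/8 hours.
Total = 9 + 123/8 = 195/8 hours.

195/8 hours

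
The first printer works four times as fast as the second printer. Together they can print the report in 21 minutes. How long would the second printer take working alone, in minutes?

Let the second printer's rate be r; then the first printer's rate is 4r, so together (4 + 1)r = 5r = 1/21.
Thus r = 1/105 per minute.
The second printer alone: 105 minutes; the first printer alone: 105/4 minutes.

105 minutes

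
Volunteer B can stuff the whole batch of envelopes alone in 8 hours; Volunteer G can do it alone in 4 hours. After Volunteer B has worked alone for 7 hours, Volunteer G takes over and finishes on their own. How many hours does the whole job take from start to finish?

In 7 hours Volunteer B does 7/8 of the job, leaving 1/8.
Volunteer G works at 1/4 per hour, so finishing takes 1/8 ÷ 1/4 = 1/2 hours.
Total time = 7 + 1/2 = 15/2 hours.

15/2 hours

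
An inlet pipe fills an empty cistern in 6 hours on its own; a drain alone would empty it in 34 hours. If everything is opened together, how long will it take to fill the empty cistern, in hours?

Net rate = 1/6 − 1/34 = (17 − 3)/102 = 14/102 = 7/51 per hour.
Filling time = 1 ÷ (7/51) = 51/7 hours.

51/7 hours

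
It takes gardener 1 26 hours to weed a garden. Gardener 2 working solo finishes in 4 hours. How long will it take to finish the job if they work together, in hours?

52/15 hours

Combined rate: 1/26 + 1/4 = (2 + 13)/52 = 15/52 per hour.
Time = 1 ÷ (15/52) = 52/15 hours.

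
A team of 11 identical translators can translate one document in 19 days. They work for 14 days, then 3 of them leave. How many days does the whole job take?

167/8 days

One translator does 1/209 of the job per day.
After 14 days with 11 translators, 14/19 is done (5/19 left).
With 8 translators the rate is 8/209, so the rest takes 5/19 ÷ 8/209 = 55/8 days.
Total = 14 + 55/8 = 167/8 days.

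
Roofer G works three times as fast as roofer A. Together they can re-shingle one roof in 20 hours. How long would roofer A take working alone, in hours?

80 hours

Let roofer A's rate be r; then roofer G's rate is 3r, so together (3 + 1)r = 4r = 1/20.
Thus r = 1/80 per hour.
Roofer A alone: 80 hours; roofer G alone: 80/3 hours.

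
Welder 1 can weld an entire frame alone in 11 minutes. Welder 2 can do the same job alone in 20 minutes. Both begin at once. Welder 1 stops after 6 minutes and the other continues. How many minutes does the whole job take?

100/11 minutes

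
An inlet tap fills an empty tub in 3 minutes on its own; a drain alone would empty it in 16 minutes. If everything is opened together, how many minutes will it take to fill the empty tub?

48/13 minutes

Net rate = 1/3 − 1/16 = (16 − 3)/48 = 13/48 per minute.
Filling time = 1 ÷ (13/48) = 48/13 minutes.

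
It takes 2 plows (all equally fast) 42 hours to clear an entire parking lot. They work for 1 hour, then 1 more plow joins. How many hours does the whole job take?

85/3 hours

One plow does 1/84 of the job per hour.
After 1 hour with 2 plows, 1/42 is done (41/42 left).
With 3 plows the rate is 3/84 = 1/28, so the rest takes 41/42 ÷ 1/28 = 82/3 hours.
Total = 1 + 82/3 = 85/3 hours.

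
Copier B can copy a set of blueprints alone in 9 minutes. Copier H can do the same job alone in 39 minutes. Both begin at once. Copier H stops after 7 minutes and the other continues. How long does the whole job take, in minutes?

96/13 minutes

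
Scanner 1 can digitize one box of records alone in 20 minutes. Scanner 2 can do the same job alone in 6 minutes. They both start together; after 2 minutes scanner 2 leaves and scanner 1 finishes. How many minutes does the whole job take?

40/3 minutes

In the first 2 minutes the combined rate is 13/60, so 13/30 of the job is done, leaving 17/30.
After scanner 2 leaves the rate is 1/20 per minute; the remaining 17/30 takes 34/3 minutes.
Total = 2 + 34/3 = 40/3 minutes.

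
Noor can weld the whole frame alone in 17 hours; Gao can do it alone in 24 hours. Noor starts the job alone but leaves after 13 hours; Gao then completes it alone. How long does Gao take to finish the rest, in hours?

96/17 hours

In 13 hours Noor does 13/17 of the job, leaving 4/17.
Gao works at 1/24 per hour, so finishing takes 4/17 ÷ 1/24 = 96/17 hours.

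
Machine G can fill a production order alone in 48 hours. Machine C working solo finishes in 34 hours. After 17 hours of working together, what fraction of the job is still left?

7/48

Combined rate: 1/48 + 1/34 = (17 + 24)/816 = 41/816 per hour.
In 17 hours they complete 17·41/816 = 41/48 of the job.
So 7/48 remains.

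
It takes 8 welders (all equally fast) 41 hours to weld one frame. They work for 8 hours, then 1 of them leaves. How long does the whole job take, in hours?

One welder does 1/328 of the job per hour.
After 8 hours with 8 welders, 8/41 is done (33/41 left).
With 7 welders the rate is 7/328, so the rest takes 33/41 ÷ 7/328 = 264/7 hours.
Total = 8 + 264/7 = 320/7 hours.

320/7 hours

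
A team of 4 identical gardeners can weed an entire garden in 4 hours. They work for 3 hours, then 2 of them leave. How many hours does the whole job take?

5 hours

One gardener does 1/16 of the job per hour.
After 3 hours with 4 gardeners, 3/4 is done (1/4 left).
With 2 gardeners the rate is 2/16 = 1/8, so the rest takes 1/4 ÷ 1/8 = 2 hours.
Total = 3 + 2 = 5 hours.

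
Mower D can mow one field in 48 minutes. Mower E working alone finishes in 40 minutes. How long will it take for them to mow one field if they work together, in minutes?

With two workers the combined time is the product over the sum: 48·40/(48+40) = 1920/88 = 240/11 minutes.

240/11 minutes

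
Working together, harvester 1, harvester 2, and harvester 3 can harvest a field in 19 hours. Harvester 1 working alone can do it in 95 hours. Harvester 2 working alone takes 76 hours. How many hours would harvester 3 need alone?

380/11 hours

Combined rate is 1/19 per hour.
Known contribution: 1/95 + 1/76 = (4 + 5)/380 = 9/380 per hour.
So harvester 3's rate is 1/19 − 9/380 = 11/380, meaning 380/11 hours alone.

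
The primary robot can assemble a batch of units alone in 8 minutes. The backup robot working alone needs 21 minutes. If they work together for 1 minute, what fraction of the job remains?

Combined rate: 1/8 + 1/21 = (21 + 8)/168 = 29/168 per minute.
In 1 minute they complete 1·29/168 = 29/168 of the job.
So 139/168 remains.

139/168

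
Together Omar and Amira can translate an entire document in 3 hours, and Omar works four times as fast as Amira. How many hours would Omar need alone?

Let Amira's rate be r; then Omar's rate is 4r, so together (4 + 1)r = 5r = 1/3.
Thus r = 1/15 per hour.
Amira alone: 15 hours; Omar alone: 15/4 hours.

15/4 hours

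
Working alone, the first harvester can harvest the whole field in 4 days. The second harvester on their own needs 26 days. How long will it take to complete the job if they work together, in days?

52/15 days

Combined rate: 1/4 + 1/26 = (13 + 2)/52 = 15/52 per day.
Time = 1 ÷ (15/52) = 52/15 days.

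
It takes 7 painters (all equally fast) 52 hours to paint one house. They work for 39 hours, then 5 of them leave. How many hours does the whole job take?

One painter does 1/364 of the job per hour.
After 39 hours with 7 painters, 3/4 is done (1/4 left).
With 2 painters the rate is 2/364 = 1/182, so the rest takes 1/4 ÷ 1/182 = 91/2 hours.
Total = 39 + 91/2 = 169/2 hours.

169/2 hours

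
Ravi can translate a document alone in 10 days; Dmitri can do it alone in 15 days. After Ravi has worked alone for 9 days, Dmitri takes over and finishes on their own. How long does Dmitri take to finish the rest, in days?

3/2 days

In 9 days Ravi does 9/10 of the job, leaving 1/10.
Dmitri works at 1/15 per day, so finishing takes 1/10 ÷ 1/15 = 3/2 days.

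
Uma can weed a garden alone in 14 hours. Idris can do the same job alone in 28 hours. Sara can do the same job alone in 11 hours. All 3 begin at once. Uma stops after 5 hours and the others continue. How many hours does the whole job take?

66/13 hours

In the first 5 hours the combined rate is 61/308, so 305/308 of the job is done, leaving 3/308.
After Uma leaves the rate is 39/308 per hour; the remaining 3/308 takes 1/13 hours.
Total = 5 + 1/13 = 66/13 hours.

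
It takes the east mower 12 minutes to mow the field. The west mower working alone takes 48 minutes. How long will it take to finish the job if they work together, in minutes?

48/5 minutes

With two workers the combined time is the product over the sum: 12·48/(12+48) = 576/60 = 48/5 minutes.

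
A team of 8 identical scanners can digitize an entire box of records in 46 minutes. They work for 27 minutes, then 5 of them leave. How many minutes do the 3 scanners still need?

152/3 minutes

One scanner does 1/368 of the job per minute.
After 27 minutes with 8 scanners, 27/46 is done (19/46 left).
With 3 scanners the rate is 3/368, so the rest takes 19/46 ÷ 3/368 = 152/3 minutes.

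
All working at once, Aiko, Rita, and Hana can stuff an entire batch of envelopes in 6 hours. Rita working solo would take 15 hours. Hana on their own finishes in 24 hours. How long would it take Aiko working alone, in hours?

Combined rate is 1/6 per hour.
Known contribution: 1/15 + 1/24 = (8 + 5)/120 = 13/120 per hour.
So Aiko's rate is 1/6 − 13/120 = 7/120, meaning 120/7 hours alone.

120/7 hours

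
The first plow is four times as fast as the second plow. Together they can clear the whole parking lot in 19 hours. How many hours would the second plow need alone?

95 hours

Let the second plow's rate be r; then the first plow's rate is 4r, so together (4 + 1)r = 5r = 1/19.
Thus r = 1/95 per hour.
The second plow alone: 95 hours; the first plow alone: 95/4 hours.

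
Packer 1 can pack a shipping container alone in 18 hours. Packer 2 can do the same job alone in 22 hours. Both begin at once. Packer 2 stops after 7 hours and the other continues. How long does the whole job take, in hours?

135/11 hours

In the first 7 hours the combined rate is 10/99, so 70/99 of the job is done, leaving 29/99.
After packer 2 leaves the rate is 1/18 per hour; the remaining 29/99 takes 58/11 hours.
Total = 7 + 58/11 = 135/11 hours.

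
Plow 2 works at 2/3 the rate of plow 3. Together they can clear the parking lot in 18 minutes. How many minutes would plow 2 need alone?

45 minutes

Let plow 3's rate be r; then plow 2's rate is (2/3)r, so together (2/3 + 1)r = (5/3)r = 1/18.
Thus r = 1/30 per minute.
Plow 3 alone: 30 minutes; plow 2 alone: 45 minutes.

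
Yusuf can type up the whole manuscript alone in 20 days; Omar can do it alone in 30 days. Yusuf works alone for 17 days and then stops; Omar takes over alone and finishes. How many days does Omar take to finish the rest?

In 17 days Yusuf does 17/20 of the job, leaving 3/20.
Omar works at 1/30 per day, so finishing takes 3/20 ÷ 1/30 = 9/2 days.

9/2 days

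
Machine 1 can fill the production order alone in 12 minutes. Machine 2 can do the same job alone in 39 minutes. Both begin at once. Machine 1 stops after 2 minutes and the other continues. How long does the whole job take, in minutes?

In the first 2 minutes the combined rate is 17/156, so 17/78 of the job is done, leaving 61/78.
After machine 1 leaves the rate is 1/39 per minute; the remaining 61/78 takes 61/2 minutes.
Total = 2 + 61/2 = 65/2 minutes.

65/2 minutes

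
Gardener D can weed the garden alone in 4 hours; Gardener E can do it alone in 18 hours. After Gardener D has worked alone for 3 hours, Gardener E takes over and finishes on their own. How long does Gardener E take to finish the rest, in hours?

9/2 hours

In 3 hours Gardener D does 3/4 of the job, leaving 1/4.
Gardener E works at 1/18 per hour, so finishing takes 1/4 ÷ 1/18 = 9/2 hours.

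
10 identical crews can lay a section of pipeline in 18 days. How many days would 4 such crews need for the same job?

45 days

Total work is 10·18 = 180 crew-days.
With 4 crews: 180/4 = 45 days.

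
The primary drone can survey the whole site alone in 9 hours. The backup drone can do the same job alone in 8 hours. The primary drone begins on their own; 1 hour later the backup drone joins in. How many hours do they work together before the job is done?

64/17 hours

In the first 1 hour the primary drone alone does 1/9 of the job, leaving 8/9.
Once everyone is working, combined rate: 1/9 + 1/8 = (8 + 9)/72 = 17/72 per hour.
Remaining 8/9 at 17/72 per hour takes 64/17 hours.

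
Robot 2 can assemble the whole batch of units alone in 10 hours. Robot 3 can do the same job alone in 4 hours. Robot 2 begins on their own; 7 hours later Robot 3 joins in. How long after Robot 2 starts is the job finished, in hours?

In the first 7 hours Robot 2 alone does 7/10 of the job, leaving 3/10.
Once everyone is working, combined rate: 1/10 + 1/4 = (2 + 5)/20 = 7/20 per hour.
Remaining 3/10 at 7/20 per hour takes 6/7 hours.
Total from the start = 7 + 6/7 = 55/7 hours.

55/7 hours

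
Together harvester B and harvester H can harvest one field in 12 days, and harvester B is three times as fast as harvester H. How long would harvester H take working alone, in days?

48 days

Let harvester H's rate be r; then harvester B's rate is 3r, so together (3 + 1)r = 4r = 1/12.
Thus r = 1/48 per day.
Harvester H alone: 48 days; harvester B alone: 16 days.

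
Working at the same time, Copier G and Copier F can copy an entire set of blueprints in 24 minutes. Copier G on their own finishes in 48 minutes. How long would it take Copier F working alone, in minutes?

48 minutes

Combined rate is 1/24 per minute.
Known contribution: 1/48 per minute.
So Copier F's rate is 1/24 − 1/48 = 1/48, meaning 48 minutes alone.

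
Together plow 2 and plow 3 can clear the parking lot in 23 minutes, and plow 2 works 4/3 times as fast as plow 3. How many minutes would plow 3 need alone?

Let plow 3's rate be r; then plow 2's rate is (4/3)r, so together (4/3 + 1)r = (7/3)r = 1/23.
Thus r = 3/161 per minute.
Plow 3 alone: 161/3 minutes; plow 2 alone: 161/4 minutes.

161/3 minutes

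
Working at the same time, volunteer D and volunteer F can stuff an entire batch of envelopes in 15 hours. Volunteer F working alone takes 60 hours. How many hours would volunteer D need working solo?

Combined rate is 1/15 per hour.
Known contribution: 1/60 per hour.
So volunteer D's rate is 1/15 − 1/60 = 1/20, meaning 20 hours alone.

20 hours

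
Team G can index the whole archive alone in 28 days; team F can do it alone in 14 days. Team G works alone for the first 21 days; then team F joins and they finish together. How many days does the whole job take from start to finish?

In 21 days team G does 21/28 = 3/4 of the job, leaving 1/4.
Team G and team F together work at 3/28 per day, so finishing takes 1/4 ÷ 3/28 = 7/3 days.
Total time = 21 + 7/3 = 70/3 days.

70/3 days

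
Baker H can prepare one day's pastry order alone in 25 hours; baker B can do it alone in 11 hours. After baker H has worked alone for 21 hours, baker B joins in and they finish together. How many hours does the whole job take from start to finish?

200/9 hours

In 21 hours baker H does 21/25 of the job, leaving 4/25.
Baker H and baker B together work at 36/275 per hour, so finishing takes 4/25 ÷ 36/275 = 11/9 hours.
Total time = 21 + 11/9 = 200/9 hours.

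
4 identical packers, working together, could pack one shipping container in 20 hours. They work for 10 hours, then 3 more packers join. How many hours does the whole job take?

110/7 hours

One packer does 1/80 of the job per hour.
After 10 hours with 4 packers, 1/2 is done (1/2 left).
With 7 packers the rate is 7/80, so the rest takes 1/2 ÷ 7/80 = 40/7 hours.
Total = 10 + 40/7 = 110/7 hours.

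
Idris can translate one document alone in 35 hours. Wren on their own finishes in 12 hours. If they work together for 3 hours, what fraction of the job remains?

93/140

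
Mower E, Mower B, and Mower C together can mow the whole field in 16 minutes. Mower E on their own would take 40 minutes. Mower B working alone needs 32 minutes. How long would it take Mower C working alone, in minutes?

Combined rate is 1/16 per minute.
Known contribution: 1/40 + 1/32 = (4 + 5)/160 = 9/160 per minute.
So Mower C's rate is 1/16 − 9/160 = 1/160, meaning 160 minutes alone.

160 minutes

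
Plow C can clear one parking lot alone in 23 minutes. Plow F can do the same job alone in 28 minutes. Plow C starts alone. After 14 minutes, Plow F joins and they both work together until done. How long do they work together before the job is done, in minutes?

84/17 minutes

In the first 14 minutes Plow C alone does 14/23 of the job, leaving 9/23.
Once everyone is working, combined rate: 1/23 + 1/28 = (28 + 23)/644 = 51/644 per minute.
Remaining 9/23 at 51/644 per minute takes 84/17 minutes.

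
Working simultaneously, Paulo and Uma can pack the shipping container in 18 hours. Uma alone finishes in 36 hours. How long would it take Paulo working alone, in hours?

Combined rate is 1/18 per hour.
Known contribution: 1/36 per hour.
So Paulo's rate is 1/18 − 1/36 = 1/36, meaning 36 hours alone.

36 hours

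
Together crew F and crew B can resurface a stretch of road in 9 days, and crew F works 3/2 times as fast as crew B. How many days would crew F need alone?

Let crew B's rate be r; then crew F's rate is (3/2)r, so together (3/2 + 1)r = (5/2)r = 1/9.
Thus r = 2/45 per day.
Crew B alone: 45/2 days; crew F alone: 15 days.

15 days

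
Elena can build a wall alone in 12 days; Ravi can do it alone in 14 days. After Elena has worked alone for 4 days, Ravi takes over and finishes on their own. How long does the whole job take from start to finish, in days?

40/3 days

In 4 days Elena does 4/12 = 1/3 of the job, leaving 2/3.
Ravi works at 1/14 per day, so finishing takes 2/3 ÷ 1/14 = 28/3 days.
Total time = 4 + 28/3 = 40/3 days.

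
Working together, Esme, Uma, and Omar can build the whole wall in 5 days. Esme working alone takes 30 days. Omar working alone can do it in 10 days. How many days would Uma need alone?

15 days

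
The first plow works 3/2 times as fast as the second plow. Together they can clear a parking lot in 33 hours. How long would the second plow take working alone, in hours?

165/2 hours

Let the second plow's rate be r; then the first plow's rate is (3/2)r, so together (3/2 + 1)r = (5/2)r = 1/33.
Thus r = 2/165 per hour.
The second plow alone: 165/2 hours; the first plow alone: 55 hours.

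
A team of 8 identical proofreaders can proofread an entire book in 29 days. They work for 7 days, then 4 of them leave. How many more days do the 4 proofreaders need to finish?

44 days

One proofreader does 1/232 of the job per day.
After 7 days with 8 proofreaders, 7/29 is done (22/29 left).
With 4 proofreaders the rate is 4/232 = 1/58, so the rest takes 22/29 ÷ 1/58 = 44 days.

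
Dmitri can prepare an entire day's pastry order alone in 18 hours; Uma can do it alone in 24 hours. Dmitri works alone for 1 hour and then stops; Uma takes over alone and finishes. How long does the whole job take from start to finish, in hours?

In 1 hour Dmitri does 1/18 of the job, leaving 17/18.
Uma works at 1/24 per hour, so finishing takes 17/18 ÷ 1/24 = 68/3 hours.
Total time = 1 + 68/3 = 71/3 hours.

71/3 hours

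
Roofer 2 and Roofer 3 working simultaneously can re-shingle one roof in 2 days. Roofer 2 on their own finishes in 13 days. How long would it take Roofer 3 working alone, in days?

26/11 days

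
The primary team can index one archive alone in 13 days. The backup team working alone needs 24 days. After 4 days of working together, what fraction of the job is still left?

41/78

Combined rate: 1/13 + 1/24 = (24 + 13)/312 = 37/312 per day.
In 4 days they complete 4·37/312 = 37/78 of the job.
So 41/78 remains.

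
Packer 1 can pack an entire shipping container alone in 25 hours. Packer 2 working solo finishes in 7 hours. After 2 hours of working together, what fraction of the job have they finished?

Combined rate: 1/25 + 1/7 = (7 + 25)/175 = 32/175 per hour.
In 2 hours they complete 2·32/175 = 64/175 of the job.

64/175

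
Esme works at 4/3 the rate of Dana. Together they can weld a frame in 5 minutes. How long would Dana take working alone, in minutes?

Let Dana's rate be r; then Esme's rate is (4/3)r, so together (4/3 + 1)r = (7/3)r = 1/5.
Thus r = 3/35 per minute.
Dana alone: 35/3 minutes; Esme alone: 35/4 minutes.

35/3 minutes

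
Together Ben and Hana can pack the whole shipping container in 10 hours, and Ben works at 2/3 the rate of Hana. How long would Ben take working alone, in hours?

25 hours

Let Hana's rate be r; then Ben's rate is (2/3)r, so together (2/3 + 1)r = (5/3)r = 1/10.
Thus r = 3/50 per hour.
Hana alone: 50/3 hours; Ben alone: 25 hours.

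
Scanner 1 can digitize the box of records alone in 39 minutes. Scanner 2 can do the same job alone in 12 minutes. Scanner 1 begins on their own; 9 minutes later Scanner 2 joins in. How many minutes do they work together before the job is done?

120/17 minutes

In the first 9 minutes Scanner 1 alone does 9/39 = 3/13 of the job, leaving 10/13.
Once everyone is working, combined rate: 1/39 + 1/12 = (4 + 13)/156 = 17/156 per minute.
Remaining 10/13 at 17/156 per minute takes 120/17 minutes.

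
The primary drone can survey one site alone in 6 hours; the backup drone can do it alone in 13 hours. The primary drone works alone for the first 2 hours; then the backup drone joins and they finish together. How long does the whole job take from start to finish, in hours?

90/19 hours

In 2 hours the primary drone does 2/6 = 1/3 of the job, leaving 2/3.
The primary drone and the backup drone together work at 19/78 per hour, so finishing takes 2/3 ÷ 19/78 = 52/19 hours.
Total time = 2 + 52/19 = 90/19 hours.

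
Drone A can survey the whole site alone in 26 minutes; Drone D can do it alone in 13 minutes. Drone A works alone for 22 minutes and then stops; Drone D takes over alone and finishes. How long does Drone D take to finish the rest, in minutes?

2 minutes

In 22 minutes Drone A does 22/26 = 11/13 of the job, leaving 2/13.
Drone D works at 1/13 per minute, so finishing takes 2/13 ÷ 1/13 = 2 minutes.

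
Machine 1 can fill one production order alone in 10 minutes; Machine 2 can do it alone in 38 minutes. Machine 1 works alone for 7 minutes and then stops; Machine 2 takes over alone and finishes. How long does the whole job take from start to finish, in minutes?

In 7 minutes Machine 1 does 7/10 of the job, leaving 3/10.
Machine 2 works at 1/38 per minute, so finishing takes 3/10 ÷ 1/38 = 57/5 minutes.
Total time = 7 + 57/5 = 92/5 minutes.

92/5 minutes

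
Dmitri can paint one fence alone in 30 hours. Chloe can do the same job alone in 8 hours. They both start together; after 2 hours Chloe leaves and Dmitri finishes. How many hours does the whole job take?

In the first 2 hours the combined rate is 19/120, so 19/60 of the job is done, leaving 41/60.
After Chloe leaves the rate is 1/30 per hour; the remaining 41/60 takes 41/2 hours.
Total = 2 + 41/2 = 45/2 hours.

45/2 hours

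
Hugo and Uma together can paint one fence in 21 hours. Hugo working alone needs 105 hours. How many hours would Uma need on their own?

Combined rate is 1/21 per hour.
Known contribution: 1/105 per hour.
So Uma's rate is 1/21 − 1/105 = 4/105, meaning 105/4 hours alone.

105/4 hours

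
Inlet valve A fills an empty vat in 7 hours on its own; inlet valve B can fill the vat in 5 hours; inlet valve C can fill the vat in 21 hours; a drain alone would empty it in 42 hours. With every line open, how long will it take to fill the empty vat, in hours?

Net rate = 1/7 + 1/5 + 1/21 − 1/42 = (30 + 42 + 10 − 5)/210 = 77/210 = 11/30 per hour.
Filling time = 1 ÷ (11/30) = 30/11 hours.

30/11 hours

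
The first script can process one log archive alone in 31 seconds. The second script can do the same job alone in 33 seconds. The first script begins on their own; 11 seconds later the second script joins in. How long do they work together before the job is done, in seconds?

165/16 seconds

In the first 11 seconds the first script alone does 11/31 of the job, leaving 20/31.
Once everyone is working, combined rate: 1/31 + 1/33 = (33 + 31)/1023 = 64/1023 per second.
Remaining 20/31 at 64/1023 per second takes 165/16 seconds.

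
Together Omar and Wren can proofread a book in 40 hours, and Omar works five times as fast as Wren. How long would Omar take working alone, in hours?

Let Wren's rate be r; then Omar's rate is 5r, so together (5 + 1)r = 6r = 1/40.
Thus r = 1/240 per hour.
Wren alone: 240 hours; Omar alone: 48 hours.

48 hours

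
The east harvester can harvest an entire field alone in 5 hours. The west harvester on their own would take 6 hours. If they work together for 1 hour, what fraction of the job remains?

Combined rate: 1/5 + 1/6 = (6 + 5)/30 = 11/30 per hour.
In 1 hour they complete 1·11/30 = 11/30 of the job.
So 19/30 remains.

19/30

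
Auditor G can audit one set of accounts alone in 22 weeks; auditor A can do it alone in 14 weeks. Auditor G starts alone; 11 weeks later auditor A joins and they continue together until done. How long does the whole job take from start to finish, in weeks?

In 11 weeks auditor G does 11/22 = 1/2 of the job, leaving 1/2.
Auditor G and auditor A together work at 9/77 per week, so finishing takes 1/2 ÷ 9/77 = 77/18 weeks.
Total time = 11 + 77/18 = 275/18 weeks.

275/18 weeks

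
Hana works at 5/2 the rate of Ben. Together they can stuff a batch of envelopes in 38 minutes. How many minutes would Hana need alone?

Let Ben's rate be r; then Hana's rate is (5/2)r, so together (5/2 + 1)r = (7/2)r = 1/38.
Thus r = 1/133 per minute.
Ben alone: 133 minutes; Hana alone: 266/5 minutes.

266/5 minutes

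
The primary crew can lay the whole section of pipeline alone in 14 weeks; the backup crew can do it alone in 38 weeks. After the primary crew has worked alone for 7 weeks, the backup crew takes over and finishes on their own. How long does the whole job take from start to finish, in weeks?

In 7 weeks the primary crew does 7/14 = 1/2 of the job, leaving 1/2.
The backup crew works at 1/38 per week, so finishing takes 1/2 ÷ 1/38 = 19 weeks.
Total time = 7 + 19 = 26 weeks.

26 weeks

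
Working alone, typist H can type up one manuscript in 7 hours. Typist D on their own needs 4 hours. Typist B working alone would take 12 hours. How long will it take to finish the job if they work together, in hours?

21/10 hours

Combined rate: 1/7 + 1/4 + 1/12 = (12 + 21 + 7)/84 = 40/84 = 10/21 per hour.
Time = 1 ÷ (10/21) = 21/10 hours.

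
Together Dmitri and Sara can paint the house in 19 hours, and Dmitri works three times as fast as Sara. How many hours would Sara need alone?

Let Sara's rate be r; then Dmitri's rate is 3r, so together (3 + 1)r = 4r = 1/19.
Thus r = 1/76 per hour.
Sara alone: 76 hours; Dmitri alone: 76/3 hours.

76 hours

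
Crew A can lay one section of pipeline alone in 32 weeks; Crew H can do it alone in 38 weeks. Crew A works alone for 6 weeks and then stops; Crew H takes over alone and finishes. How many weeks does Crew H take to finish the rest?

In 6 weeks Crew A does 6/32 = 3/16 of the job, leaving 13/16.
Crew H works at 1/38 per week, so finishing takes 13/16 ÷ 1/38 = 247/8 weeks.

247/8 weeks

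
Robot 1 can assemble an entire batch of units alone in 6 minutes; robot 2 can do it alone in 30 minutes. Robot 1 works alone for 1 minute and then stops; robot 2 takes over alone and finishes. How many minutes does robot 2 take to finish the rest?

In 1 minute robot 1 does 1/6 of the job, leaving 5/6.
Robot 2 works at 1/30 per minute, so finishing takes 5/6 ÷ 1/30 = 25 minutes.

25 minutes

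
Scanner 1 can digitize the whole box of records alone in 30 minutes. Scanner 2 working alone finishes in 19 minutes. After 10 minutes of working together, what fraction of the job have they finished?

49/57

Combined rate: 1/30 + 1/19 = (19 + 30)/570 = 49/570 per minute.
In 10 minutes they complete 10·49/570 = 49/57 of the job.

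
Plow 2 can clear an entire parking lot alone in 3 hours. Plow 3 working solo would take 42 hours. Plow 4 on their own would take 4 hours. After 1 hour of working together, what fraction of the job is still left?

11/28

Combined rate: 1/3 + 1/42 + 1/4 = (28 + 2 + 21)/84 = 51/84 = 17/28 per hour.
In 1 hour they complete 1·17/28 = 17/28 of the job.
So 11/28 remains.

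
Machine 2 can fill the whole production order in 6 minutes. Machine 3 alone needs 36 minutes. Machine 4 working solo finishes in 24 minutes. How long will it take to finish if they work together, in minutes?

Combined rate: 1/6 + 1/36 + 1/24 = (12 + 2 + 3)/72 = 17/72 per minute.
Time = 1 ÷ (17/72) = 72/17 minutes.

72/17 minutes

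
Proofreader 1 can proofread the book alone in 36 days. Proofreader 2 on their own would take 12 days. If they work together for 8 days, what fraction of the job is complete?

8/9

Combined rate: 1/36 + 1/12 = (1 + 3)/36 = 4/36 = 1/9 per day.
In 8 days they complete 8·1/9 = 8/9 of the job.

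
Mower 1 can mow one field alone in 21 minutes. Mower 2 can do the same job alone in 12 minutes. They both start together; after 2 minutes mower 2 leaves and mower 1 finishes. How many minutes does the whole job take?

35/2 minutes

In the first 2 minutes the combined rate is 11/84, so 11/42 of the job is done, leaving 31/42.
After mower 2 leaves the rate is 1/21 per minute; the remaining 31/42 takes 31/2 minutes.
Total = 2 + 31/2 = 35/2 minutes.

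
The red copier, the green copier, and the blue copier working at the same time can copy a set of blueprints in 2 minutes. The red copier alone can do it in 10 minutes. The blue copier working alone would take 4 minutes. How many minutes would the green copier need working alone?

20/3 minutes

Combined rate is 1/2 per minute.
Known contribution: 1/10 + 1/4 = (2 + 5)/20 = 7/20 per minute.
So the green copier's rate is 1/2 − 7/20 = 3/20, meaning 20/3 minutes alone.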